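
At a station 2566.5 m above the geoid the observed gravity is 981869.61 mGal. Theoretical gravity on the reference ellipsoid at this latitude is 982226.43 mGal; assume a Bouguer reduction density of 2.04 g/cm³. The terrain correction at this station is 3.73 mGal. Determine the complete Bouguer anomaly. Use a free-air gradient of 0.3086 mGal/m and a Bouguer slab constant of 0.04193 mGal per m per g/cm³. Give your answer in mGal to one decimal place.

219.4

Free-air correction = 0.3086 × 2566.5 = 792.02 mGal
Free-air anomaly = 981869.61 − 982226.43 + (792.02) = 435.20 mGal
Bouguer slab correction = 0.04193 × 2.04 × 2566.5 = 219.53 mGal
Simple Bouguer anomaly = 435.20 − (219.53) = 215.67 mGal
Complete Bouguer anomaly = 215.67 + 3.73 = 219.40 mGal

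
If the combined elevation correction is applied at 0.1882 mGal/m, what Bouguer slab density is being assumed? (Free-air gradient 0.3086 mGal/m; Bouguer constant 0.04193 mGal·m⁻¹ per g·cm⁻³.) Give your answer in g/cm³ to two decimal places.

0.1882 = 0.3086 − 0.04193 × ρ
ρ = (0.3086 − 0.1882) / 0.04193 = 2.87 g/cm³

2.87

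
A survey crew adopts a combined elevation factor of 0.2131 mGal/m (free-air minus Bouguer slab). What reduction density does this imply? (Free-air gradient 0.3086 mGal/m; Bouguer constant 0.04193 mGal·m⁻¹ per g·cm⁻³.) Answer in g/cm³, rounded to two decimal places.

0.2131 = 0.3086 − 0.04193 × ρ
ρ = (0.3086 − 0.2131) / 0.04193 = 2.28 g/cm³

2.28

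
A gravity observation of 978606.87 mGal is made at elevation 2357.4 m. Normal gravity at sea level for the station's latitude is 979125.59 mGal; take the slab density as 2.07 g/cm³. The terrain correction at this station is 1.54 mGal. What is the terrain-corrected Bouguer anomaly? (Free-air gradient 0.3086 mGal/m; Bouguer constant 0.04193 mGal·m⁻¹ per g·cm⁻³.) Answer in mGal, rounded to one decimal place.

5.7

Free-air correction = 0.3086 × 2357.4 = 727.49 mGal
Free-air anomaly = 978606.87 − 979125.59 + (727.49) = 208.77 mGal
Bouguer slab correction = 0.04193 × 2.07 × 2357.4 = 204.61 mGal
Simple Bouguer anomaly = 208.77 − (204.61) = 4.16 mGal
Complete Bouguer anomaly = 4.16 + 1.54 = 5.70 mGal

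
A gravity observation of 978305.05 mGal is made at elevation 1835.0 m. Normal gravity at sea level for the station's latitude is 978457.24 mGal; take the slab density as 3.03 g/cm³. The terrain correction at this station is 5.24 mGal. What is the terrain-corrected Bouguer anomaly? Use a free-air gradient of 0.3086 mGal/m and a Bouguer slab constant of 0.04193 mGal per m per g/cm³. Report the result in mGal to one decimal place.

Free-air correction = 0.3086 × 1835.0 = 566.28 mGal
Free-air anomaly = 978305.05 − 978457.24 + (566.28) = 414.09 mGal
Bouguer slab correction = 0.04193 × 3.03 × 1835.0 = 233.13 mGal
Simple Bouguer anomaly = 414.09 − (233.13) = 180.96 mGal
Complete Bouguer anomaly = 180.96 + 5.24 = 186.20 mGal

186.2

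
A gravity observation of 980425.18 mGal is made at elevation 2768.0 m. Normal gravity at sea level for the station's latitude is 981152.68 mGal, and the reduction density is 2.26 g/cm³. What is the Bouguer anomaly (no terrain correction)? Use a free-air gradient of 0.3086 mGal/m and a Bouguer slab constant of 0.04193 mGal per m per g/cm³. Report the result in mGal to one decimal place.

-135.6

Free-air correction = 0.3086 × 2768.0 = 854.20 mGal
Free-air anomaly = 980425.18 − 981152.68 + (854.20) = 126.70 mGal
Bouguer slab correction = 0.04193 × 2.26 × 2768.0 = 262.30 mGal
Simple Bouguer anomaly = 126.70 − (262.30) = -135.60 mGal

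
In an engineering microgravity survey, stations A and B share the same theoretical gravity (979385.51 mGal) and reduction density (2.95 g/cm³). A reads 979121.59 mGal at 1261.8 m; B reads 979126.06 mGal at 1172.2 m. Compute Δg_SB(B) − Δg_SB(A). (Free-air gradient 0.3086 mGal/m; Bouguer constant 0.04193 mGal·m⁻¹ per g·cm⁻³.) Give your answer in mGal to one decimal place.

Δg_SB(A) = 979121.59 − 979385.51 + 0.3086×1261.8 − 0.04193×2.95×1261.8 = -30.60 mGal
Δg_SB(B) = 979126.06 − 979385.51 + 0.3086×1172.2 − 0.04193×2.95×1172.2 = -42.70 mGal
Difference = -42.70 − (-30.60) = -12.10 mGal

-12.1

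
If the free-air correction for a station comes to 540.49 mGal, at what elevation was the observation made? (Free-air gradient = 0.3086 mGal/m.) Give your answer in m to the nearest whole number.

1751

h = 540.49 / 0.3086 = 1751.43 m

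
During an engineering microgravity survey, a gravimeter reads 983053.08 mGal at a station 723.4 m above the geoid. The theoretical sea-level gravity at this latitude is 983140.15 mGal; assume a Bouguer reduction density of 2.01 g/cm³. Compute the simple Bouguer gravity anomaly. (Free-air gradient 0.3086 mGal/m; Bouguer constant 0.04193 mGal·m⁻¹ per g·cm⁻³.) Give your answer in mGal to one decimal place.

75.2

Free-air correction = 0.3086 × 723.4 = 223.24 mGal
Free-air anomaly = 983053.08 − 983140.15 + (223.24) = 136.17 mGal
Bouguer slab correction = 0.04193 × 2.01 × 723.4 = 60.97 mGal
Simple Bouguer anomaly = 136.17 − (60.97) = 75.20 mGal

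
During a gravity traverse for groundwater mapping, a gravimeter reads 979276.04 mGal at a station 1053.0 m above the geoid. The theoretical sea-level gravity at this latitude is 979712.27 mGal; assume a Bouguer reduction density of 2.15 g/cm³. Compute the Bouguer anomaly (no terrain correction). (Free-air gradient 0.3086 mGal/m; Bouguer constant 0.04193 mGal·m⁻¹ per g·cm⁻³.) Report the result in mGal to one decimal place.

Free-air correction = 0.3086 × 1053.0 = 324.96 mGal
Free-air anomaly = 979276.04 − 979712.27 + (324.96) = -111.27 mGal
Bouguer slab correction = 0.04193 × 2.15 × 1053.0 = 94.93 mGal
Simple Bouguer anomaly = -111.27 − (94.93) = -206.20 mGal

-206.2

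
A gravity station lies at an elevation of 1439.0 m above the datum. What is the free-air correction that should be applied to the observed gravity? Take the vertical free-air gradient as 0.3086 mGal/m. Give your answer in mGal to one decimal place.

444.1

Free-air correction = 0.3086 × 1439.0 = 444.1 mGal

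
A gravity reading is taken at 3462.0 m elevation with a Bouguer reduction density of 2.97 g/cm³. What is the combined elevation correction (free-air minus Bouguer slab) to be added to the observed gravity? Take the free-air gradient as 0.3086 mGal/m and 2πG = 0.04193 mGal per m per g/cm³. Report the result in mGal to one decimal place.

637.2

Combined gradient = 0.3086 − 0.04193 × 2.97 = 0.1840679 mGal/m
Combined elevation correction = 0.1840679 × 3462.0 = 637.2 mGal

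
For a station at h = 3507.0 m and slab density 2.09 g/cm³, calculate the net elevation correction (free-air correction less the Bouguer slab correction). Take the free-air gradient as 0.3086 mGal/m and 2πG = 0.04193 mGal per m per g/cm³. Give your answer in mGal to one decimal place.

774.9

Combined gradient = 0.3086 − 0.04193 × 2.09 = 0.2209663 mGal/m
Combined elevation correction = 0.2209663 × 3507.0 = 774.9 mGal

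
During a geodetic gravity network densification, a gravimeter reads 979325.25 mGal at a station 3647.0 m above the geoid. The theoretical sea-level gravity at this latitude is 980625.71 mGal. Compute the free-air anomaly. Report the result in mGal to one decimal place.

Free-air correction = 0.3086 × 3647.0 = 1125.46 mGal
Free-air anomaly = 979325.25 − 980625.71 + (1125.46) = -175.00 mGal

-175.0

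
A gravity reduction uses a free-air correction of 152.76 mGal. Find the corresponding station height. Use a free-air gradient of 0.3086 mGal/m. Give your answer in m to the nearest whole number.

h = 152.76 / 0.3086 = 495.01 m

495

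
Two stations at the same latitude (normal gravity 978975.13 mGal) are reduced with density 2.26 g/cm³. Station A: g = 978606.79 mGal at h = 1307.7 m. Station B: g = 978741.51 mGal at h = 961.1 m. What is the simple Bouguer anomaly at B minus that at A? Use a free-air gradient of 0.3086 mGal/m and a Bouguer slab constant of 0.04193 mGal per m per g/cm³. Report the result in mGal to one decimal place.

60.6

Δg_SB(A) = 978606.79 − 978975.13 + 0.3086×1307.7 − 0.04193×2.26×1307.7 = -88.70 mGal
Δg_SB(B) = 978741.51 − 978975.13 + 0.3086×961.1 − 0.04193×2.26×961.1 = -28.10 mGal
Difference = -28.10 − (-88.70) = 60.60 mGal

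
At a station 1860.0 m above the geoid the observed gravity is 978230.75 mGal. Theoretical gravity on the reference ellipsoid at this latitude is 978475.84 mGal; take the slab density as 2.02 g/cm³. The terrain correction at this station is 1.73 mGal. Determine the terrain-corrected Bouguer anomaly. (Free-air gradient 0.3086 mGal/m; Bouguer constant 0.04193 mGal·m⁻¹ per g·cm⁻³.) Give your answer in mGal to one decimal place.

173.1

Free-air correction = 0.3086 × 1860.0 = 574.00 mGal
Free-air anomaly = 978230.75 − 978475.84 + (574.00) = 328.91 mGal
Bouguer slab correction = 0.04193 × 2.02 × 1860.0 = 157.54 mGal
Simple Bouguer anomaly = 328.91 − (157.54) = 171.37 mGal
Complete Bouguer anomaly = 171.37 + 1.73 = 173.10 mGal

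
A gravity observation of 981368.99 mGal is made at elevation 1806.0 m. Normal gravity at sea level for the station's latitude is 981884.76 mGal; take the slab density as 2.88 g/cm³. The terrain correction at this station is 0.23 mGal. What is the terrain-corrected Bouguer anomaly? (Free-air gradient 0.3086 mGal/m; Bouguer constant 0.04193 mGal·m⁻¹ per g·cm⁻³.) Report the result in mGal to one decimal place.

-176.3

Free-air correction = 0.3086 × 1806.0 = 557.33 mGal
Free-air anomaly = 981368.99 − 981884.76 + (557.33) = 41.56 mGal
Bouguer slab correction = 0.04193 × 2.88 × 1806.0 = 218.09 mGal
Simple Bouguer anomaly = 41.56 − (218.09) = -176.53 mGal
Complete Bouguer anomaly = -176.53 + 0.23 = -176.30 mGal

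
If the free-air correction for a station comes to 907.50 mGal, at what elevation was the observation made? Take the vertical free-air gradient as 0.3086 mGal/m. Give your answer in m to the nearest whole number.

h = 907.50 / 0.3086 = 2940.70 m

2941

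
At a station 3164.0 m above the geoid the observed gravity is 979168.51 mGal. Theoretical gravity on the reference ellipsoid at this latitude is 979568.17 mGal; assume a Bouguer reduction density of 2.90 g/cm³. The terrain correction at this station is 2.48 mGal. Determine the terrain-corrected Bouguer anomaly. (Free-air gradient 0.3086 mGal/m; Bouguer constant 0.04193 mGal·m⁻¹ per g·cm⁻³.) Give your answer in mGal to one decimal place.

194.5

Free-air correction = 0.3086 × 3164.0 = 976.41 mGal
Free-air anomaly = 979168.51 − 979568.17 + (976.41) = 576.75 mGal
Bouguer slab correction = 0.04193 × 2.90 × 3164.0 = 384.73 mGal
Simple Bouguer anomaly = 576.75 − (384.73) = 192.02 mGal
Complete Bouguer anomaly = 192.02 + 2.48 = 194.50 mGal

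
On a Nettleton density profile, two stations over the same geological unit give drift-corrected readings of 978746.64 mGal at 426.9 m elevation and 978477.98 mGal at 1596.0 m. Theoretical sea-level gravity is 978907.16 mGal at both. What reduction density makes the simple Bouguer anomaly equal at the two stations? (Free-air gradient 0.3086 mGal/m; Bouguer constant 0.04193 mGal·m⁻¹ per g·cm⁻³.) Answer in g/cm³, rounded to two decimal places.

1.88

Δg_obs = 978477.98 − 978746.64 = -268.66 mGal over Δh = 1596.0 − 426.9 = 1169.1 m
Equal Bouguer anomalies ⇒ Δg_obs + (0.3086 − 0.04193ρ)·Δh = 0
0.3086 − 0.04193ρ = −Δg_obs/Δh = 0.22980
ρ = (0.3086 − 0.22980) / 0.04193 = 1.88 g/cm³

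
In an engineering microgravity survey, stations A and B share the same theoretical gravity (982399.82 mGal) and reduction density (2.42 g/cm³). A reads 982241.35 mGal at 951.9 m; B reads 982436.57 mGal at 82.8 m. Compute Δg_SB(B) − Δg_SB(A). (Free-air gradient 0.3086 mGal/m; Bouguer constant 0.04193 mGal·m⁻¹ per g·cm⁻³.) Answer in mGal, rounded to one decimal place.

15.2

Δg_SB(A) = 982241.35 − 982399.82 + 0.3086×951.9 − 0.04193×2.42×951.9 = 38.70 mGal
Δg_SB(B) = 982436.57 − 982399.82 + 0.3086×82.8 − 0.04193×2.42×82.8 = 53.90 mGal
Difference = 53.90 − (38.70) = 15.20 mGal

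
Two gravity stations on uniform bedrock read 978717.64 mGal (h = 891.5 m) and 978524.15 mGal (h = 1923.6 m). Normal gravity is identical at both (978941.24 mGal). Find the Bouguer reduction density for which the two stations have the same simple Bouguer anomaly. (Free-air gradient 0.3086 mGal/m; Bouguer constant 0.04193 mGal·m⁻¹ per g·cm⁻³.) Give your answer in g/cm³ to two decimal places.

2.89

Δg_obs = 978524.15 − 978717.64 = -193.49 mGal over Δh = 1923.6 − 891.5 = 1032.1 m
Equal Bouguer anomalies ⇒ Δg_obs + (0.3086 − 0.04193ρ)·Δh = 0
0.3086 − 0.04193ρ = −Δg_obs/Δh = 0.18747
ρ = (0.3086 − 0.18747) / 0.04193 = 2.89 g/cm³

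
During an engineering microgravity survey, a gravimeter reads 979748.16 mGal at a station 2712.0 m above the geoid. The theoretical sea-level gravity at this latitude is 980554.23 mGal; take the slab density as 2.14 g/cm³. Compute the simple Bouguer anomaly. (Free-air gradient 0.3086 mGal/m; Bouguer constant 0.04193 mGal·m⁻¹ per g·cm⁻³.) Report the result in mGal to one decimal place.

-212.5

Free-air correction = 0.3086 × 2712.0 = 836.92 mGal
Free-air anomaly = 979748.16 − 980554.23 + (836.92) = 30.85 mGal
Bouguer slab correction = 0.04193 × 2.14 × 2712.0 = 243.35 mGal
Simple Bouguer anomaly = 30.85 − (243.35) = -212.50 mGal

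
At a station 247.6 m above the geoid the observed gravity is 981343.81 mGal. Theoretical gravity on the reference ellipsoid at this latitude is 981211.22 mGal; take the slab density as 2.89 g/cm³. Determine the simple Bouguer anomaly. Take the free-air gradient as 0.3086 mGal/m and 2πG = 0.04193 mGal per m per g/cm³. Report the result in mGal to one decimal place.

Free-air correction = 0.3086 × 247.6 = 76.41 mGal
Free-air anomaly = 981343.81 − 981211.22 + (76.41) = 209.00 mGal
Bouguer slab correction = 0.04193 × 2.89 × 247.6 = 30.00 mGal
Simple Bouguer anomaly = 209.00 − (30.00) = 179.00 mGal

179.0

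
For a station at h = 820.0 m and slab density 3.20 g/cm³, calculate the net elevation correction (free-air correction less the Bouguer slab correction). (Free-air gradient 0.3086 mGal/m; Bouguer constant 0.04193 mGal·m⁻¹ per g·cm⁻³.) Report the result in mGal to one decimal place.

143.0

Combined gradient = 0.3086 − 0.04193 × 3.20 = 0.1744240 mGal/m
Combined elevation correction = 0.1744240 × 820.0 = 143.0 mGal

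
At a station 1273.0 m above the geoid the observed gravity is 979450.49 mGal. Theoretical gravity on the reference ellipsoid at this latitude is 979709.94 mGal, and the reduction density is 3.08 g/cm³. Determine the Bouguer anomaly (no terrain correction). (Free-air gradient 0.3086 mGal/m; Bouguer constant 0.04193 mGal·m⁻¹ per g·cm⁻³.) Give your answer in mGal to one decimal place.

-31.0

Free-air correction = 0.3086 × 1273.0 = 392.85 mGal
Free-air anomaly = 979450.49 − 979709.94 + (392.85) = 133.40 mGal
Bouguer slab correction = 0.04193 × 3.08 × 1273.0 = 164.40 mGal
Simple Bouguer anomaly = 133.40 − (164.40) = -31.00 mGal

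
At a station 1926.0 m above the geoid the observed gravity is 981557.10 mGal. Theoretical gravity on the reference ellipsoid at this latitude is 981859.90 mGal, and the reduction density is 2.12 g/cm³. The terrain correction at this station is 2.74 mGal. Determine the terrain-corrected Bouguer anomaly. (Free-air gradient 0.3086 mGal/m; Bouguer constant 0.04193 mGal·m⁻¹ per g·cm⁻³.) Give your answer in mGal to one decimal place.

123.1

Free-air correction = 0.3086 × 1926.0 = 594.36 mGal
Free-air anomaly = 981557.10 − 981859.90 + (594.36) = 291.56 mGal
Bouguer slab correction = 0.04193 × 2.12 × 1926.0 = 171.21 mGal
Simple Bouguer anomaly = 291.56 − (171.21) = 120.35 mGal
Complete Bouguer anomaly = 120.35 + 2.74 = 123.09 mGal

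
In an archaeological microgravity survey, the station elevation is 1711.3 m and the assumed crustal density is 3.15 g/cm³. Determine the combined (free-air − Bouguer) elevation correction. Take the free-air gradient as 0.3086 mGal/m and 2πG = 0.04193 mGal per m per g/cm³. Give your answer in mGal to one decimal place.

Combined gradient = 0.3086 − 0.04193 × 3.15 = 0.1765205 mGal/m
Combined elevation correction = 0.1765205 × 1711.3 = 302.1 mGal

302.1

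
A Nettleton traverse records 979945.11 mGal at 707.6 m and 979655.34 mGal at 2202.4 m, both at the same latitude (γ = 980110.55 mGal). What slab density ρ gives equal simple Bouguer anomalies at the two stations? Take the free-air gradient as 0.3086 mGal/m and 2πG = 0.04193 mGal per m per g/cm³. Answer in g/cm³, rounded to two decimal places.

Δg_obs = 979655.34 − 979945.11 = -289.77 mGal over Δh = 2202.4 − 707.6 = 1494.8 m
Equal Bouguer anomalies ⇒ Δg_obs + (0.3086 − 0.04193ρ)·Δh = 0
0.3086 − 0.04193ρ = −Δg_obs/Δh = 0.19385
ρ = (0.3086 − 0.19385) / 0.04193 = 2.74 g/cm³

2.74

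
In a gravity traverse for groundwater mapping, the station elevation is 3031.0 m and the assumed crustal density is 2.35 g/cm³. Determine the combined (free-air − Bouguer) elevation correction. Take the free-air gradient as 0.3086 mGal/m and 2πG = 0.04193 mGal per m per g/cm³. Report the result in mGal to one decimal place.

Combined gradient = 0.3086 − 0.04193 × 2.35 = 0.2100645 mGal/m
Combined elevation correction = 0.2100645 × 3031.0 = 636.7 mGal

636.7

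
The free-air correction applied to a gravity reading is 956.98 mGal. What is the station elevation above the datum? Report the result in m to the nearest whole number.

3101

h = 956.98 / 0.3086 = 3101.04 m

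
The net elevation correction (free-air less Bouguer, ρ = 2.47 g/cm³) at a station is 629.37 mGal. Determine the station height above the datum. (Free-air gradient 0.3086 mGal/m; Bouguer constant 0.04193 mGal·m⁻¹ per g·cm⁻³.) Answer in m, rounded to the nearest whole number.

Combined gradient = 0.3086 − 0.04193 × 2.47 = 0.2050329 mGal/m
h = 629.37 / 0.2050329 = 3069.60 m

3070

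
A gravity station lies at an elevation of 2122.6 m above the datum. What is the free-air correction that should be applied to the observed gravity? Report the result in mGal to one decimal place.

655.0

Free-air correction = 0.3086 × 2122.6 = 655.0 mGal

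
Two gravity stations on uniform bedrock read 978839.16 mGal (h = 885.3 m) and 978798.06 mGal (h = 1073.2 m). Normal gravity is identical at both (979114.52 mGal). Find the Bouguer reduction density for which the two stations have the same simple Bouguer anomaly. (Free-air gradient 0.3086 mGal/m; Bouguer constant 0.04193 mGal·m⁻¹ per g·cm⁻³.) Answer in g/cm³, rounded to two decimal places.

Δg_obs = 978798.06 − 978839.16 = -41.10 mGal over Δh = 1073.2 − 885.3 = 187.9 m
Equal Bouguer anomalies ⇒ Δg_obs + (0.3086 − 0.04193ρ)·Δh = 0
0.3086 − 0.04193ρ = −Δg_obs/Δh = 0.21873
ρ = (0.3086 − 0.21873) / 0.04193 = 2.14 g/cm³

2.14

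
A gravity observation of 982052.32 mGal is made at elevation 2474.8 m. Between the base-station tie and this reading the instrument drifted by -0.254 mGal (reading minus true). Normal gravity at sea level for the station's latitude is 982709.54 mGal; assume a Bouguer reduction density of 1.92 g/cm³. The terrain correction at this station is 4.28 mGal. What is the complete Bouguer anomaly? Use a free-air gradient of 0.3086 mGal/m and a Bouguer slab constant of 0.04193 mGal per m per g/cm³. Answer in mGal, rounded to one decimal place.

Drift-corrected reading = 982052.32 − (-0.254) = 982052.574 mGal
Free-air correction = 0.3086 × 2474.8 = 763.72 mGal
Free-air anomaly = 982052.574 − 982709.54 + (763.72) = 106.754 mGal
Bouguer slab correction = 0.04193 × 1.92 × 2474.8 = 199.24 mGal
Simple Bouguer anomaly = 106.754 − (199.24) = -92.486 mGal
Complete Bouguer anomaly = -92.486 + 4.28 = -88.206 mGal

-88.2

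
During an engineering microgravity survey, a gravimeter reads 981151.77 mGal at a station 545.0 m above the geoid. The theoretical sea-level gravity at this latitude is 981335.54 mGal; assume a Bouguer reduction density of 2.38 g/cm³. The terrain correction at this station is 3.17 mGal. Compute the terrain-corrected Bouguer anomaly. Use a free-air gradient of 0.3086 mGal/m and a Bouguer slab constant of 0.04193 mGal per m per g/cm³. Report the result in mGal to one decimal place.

-66.8

Free-air correction = 0.3086 × 545.0 = 168.19 mGal
Free-air anomaly = 981151.77 − 981335.54 + (168.19) = -15.58 mGal
Bouguer slab correction = 0.04193 × 2.38 × 545.0 = 54.39 mGal
Simple Bouguer anomaly = -15.58 − (54.39) = -69.97 mGal
Complete Bouguer anomaly = -69.97 + 3.17 = -66.80 mGal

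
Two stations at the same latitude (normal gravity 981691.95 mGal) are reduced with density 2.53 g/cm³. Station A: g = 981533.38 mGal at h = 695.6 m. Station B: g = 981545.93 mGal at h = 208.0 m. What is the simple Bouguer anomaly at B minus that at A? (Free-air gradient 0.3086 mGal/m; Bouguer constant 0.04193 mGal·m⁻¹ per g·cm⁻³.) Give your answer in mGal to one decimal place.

-86.2

Δg_SB(A) = 981533.38 − 981691.95 + 0.3086×695.6 − 0.04193×2.53×695.6 = -17.70 mGal
Δg_SB(B) = 981545.93 − 981691.95 + 0.3086×208.0 − 0.04193×2.53×208.0 = -103.90 mGal
Difference = -103.90 − (-17.70) = -86.20 mGal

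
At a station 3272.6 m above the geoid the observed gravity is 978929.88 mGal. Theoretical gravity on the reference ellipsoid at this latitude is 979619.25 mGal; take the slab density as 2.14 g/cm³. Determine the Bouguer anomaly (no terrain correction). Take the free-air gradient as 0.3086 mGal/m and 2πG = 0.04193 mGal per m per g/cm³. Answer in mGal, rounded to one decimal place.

26.9

Free-air correction = 0.3086 × 3272.6 = 1009.92 mGal
Free-air anomaly = 978929.88 − 979619.25 + (1009.92) = 320.55 mGal
Bouguer slab correction = 0.04193 × 2.14 × 3272.6 = 293.65 mGal
Simple Bouguer anomaly = 320.55 − (293.65) = 26.90 mGal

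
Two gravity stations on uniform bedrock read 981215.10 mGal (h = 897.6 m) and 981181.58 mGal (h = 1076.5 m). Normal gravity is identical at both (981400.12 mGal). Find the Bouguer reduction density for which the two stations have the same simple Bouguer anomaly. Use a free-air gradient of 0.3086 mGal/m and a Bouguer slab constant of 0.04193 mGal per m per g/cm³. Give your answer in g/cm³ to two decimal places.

2.89

Δg_obs = 981181.58 − 981215.10 = -33.52 mGal over Δh = 1076.5 − 897.6 = 178.9 m
Equal Bouguer anomalies ⇒ Δg_obs + (0.3086 − 0.04193ρ)·Δh = 0
0.3086 − 0.04193ρ = −Δg_obs/Δh = 0.18737
ρ = (0.3086 − 0.18737) / 0.04193 = 2.89 g/cm³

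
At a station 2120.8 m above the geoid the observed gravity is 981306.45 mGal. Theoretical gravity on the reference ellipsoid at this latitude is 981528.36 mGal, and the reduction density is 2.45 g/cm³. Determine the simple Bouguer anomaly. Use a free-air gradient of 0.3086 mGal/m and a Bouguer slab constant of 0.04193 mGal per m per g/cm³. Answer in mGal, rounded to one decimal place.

214.7

Free-air correction = 0.3086 × 2120.8 = 654.48 mGal
Free-air anomaly = 981306.45 − 981528.36 + (654.48) = 432.57 mGal
Bouguer slab correction = 0.04193 × 2.45 × 2120.8 = 217.87 mGal
Simple Bouguer anomaly = 432.57 − (217.87) = 214.70 mGal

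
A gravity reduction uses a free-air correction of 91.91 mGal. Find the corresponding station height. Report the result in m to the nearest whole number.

h = 91.91 / 0.3086 = 297.83 m

298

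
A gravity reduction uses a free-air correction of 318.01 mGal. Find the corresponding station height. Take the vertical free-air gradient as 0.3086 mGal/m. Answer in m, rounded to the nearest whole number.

h = 318.01 / 0.3086 = 1030.49 m

1030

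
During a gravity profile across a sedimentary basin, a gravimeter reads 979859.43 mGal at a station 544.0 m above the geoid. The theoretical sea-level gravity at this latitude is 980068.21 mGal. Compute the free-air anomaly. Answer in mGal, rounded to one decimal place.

-40.9

Free-air correction = 0.3086 × 544.0 = 167.88 mGal
Free-air anomaly = 979859.43 − 980068.21 + (167.88) = -40.90 mGal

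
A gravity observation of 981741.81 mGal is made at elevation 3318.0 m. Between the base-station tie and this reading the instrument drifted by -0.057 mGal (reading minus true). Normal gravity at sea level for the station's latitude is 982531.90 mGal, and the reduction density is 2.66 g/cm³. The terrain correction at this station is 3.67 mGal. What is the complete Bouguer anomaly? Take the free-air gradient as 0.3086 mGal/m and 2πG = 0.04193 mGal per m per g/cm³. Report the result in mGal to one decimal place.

-132.5

Drift-corrected reading = 981741.81 − (-0.057) = 981741.867 mGal
Free-air correction = 0.3086 × 3318.0 = 1023.93 mGal
Free-air anomaly = 981741.867 − 982531.90 + (1023.93) = 233.897 mGal
Bouguer slab correction = 0.04193 × 2.66 × 3318.0 = 370.07 mGal
Simple Bouguer anomaly = 233.897 − (370.07) = -136.173 mGal
Complete Bouguer anomaly = -136.173 + 3.67 = -132.503 mGal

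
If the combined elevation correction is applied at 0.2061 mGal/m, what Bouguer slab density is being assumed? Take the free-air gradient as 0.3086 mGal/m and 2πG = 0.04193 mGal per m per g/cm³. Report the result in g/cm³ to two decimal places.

2.44

0.2061 = 0.3086 − 0.04193 × ρ
ρ = (0.3086 − 0.2061) / 0.04193 = 2.44 g/cm³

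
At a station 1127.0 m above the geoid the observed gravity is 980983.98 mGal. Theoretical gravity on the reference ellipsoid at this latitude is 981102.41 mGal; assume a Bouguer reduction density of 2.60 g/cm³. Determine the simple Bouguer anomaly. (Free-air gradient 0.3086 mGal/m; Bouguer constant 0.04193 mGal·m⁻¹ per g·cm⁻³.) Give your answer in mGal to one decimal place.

106.5

Free-air correction = 0.3086 × 1127.0 = 347.79 mGal
Free-air anomaly = 980983.98 − 981102.41 + (347.79) = 229.36 mGal
Bouguer slab correction = 0.04193 × 2.60 × 1127.0 = 122.86 mGal
Simple Bouguer anomaly = 229.36 − (122.86) = 106.50 mGal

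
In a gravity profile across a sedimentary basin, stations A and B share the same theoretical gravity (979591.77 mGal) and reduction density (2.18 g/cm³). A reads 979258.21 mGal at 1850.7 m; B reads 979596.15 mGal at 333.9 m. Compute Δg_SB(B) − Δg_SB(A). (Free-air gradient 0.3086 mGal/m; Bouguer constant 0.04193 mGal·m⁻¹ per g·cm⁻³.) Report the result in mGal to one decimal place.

Δg_SB(A) = 979258.21 − 979591.77 + 0.3086×1850.7 − 0.04193×2.18×1850.7 = 68.40 mGal
Δg_SB(B) = 979596.15 − 979591.77 + 0.3086×333.9 − 0.04193×2.18×333.9 = 76.90 mGal
Difference = 76.90 − (68.40) = 8.50 mGal

8.5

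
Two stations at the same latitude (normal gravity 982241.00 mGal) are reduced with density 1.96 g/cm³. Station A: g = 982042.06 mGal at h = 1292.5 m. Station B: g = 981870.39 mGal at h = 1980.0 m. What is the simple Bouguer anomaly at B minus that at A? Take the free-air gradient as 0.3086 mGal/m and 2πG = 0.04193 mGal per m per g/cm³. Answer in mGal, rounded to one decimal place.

-16.0

Δg_SB(A) = 982042.06 − 982241.00 + 0.3086×1292.5 − 0.04193×1.96×1292.5 = 93.70 mGal
Δg_SB(B) = 981870.39 − 982241.00 + 0.3086×1980.0 − 0.04193×1.96×1980.0 = 77.70 mGal
Difference = 77.70 − (93.70) = -16.00 mGal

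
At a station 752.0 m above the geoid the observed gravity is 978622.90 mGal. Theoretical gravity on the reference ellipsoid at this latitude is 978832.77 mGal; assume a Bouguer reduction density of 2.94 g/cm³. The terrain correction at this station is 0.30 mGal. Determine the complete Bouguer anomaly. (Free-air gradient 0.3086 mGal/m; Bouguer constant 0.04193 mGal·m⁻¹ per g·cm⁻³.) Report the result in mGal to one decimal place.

Free-air correction = 0.3086 × 752.0 = 232.07 mGal
Free-air anomaly = 978622.90 − 978832.77 + (232.07) = 22.20 mGal
Bouguer slab correction = 0.04193 × 2.94 × 752.0 = 92.70 mGal
Simple Bouguer anomaly = 22.20 − (92.70) = -70.50 mGal
Complete Bouguer anomaly = -70.50 + 0.30 = -70.20 mGal

-70.2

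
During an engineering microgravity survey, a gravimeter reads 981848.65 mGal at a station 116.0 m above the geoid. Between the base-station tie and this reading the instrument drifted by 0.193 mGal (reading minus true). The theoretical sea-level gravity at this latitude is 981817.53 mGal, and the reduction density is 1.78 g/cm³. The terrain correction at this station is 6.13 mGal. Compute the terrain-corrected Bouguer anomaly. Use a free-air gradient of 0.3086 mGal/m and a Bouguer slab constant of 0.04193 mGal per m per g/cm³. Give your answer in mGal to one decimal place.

64.2

Drift-corrected reading = 981848.65 − (0.193) = 981848.457 mGal
Free-air correction = 0.3086 × 116.0 = 35.80 mGal
Free-air anomaly = 981848.457 − 981817.53 + (35.80) = 66.727 mGal
Bouguer slab correction = 0.04193 × 1.78 × 116.0 = 8.66 mGal
Simple Bouguer anomaly = 66.727 − (8.66) = 58.067 mGal
Complete Bouguer anomaly = 58.067 + 6.13 = 64.197 mGal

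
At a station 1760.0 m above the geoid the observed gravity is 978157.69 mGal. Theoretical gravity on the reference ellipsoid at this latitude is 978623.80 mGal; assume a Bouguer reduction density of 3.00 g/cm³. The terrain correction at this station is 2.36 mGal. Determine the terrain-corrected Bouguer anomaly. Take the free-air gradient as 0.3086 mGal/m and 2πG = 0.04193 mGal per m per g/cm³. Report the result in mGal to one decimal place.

Free-air correction = 0.3086 × 1760.0 = 543.14 mGal
Free-air anomaly = 978157.69 − 978623.80 + (543.14) = 77.03 mGal
Bouguer slab correction = 0.04193 × 3.00 × 1760.0 = 221.39 mGal
Simple Bouguer anomaly = 77.03 − (221.39) = -144.36 mGal
Complete Bouguer anomaly = -144.36 + 2.36 = -142.00 mGal

-142.0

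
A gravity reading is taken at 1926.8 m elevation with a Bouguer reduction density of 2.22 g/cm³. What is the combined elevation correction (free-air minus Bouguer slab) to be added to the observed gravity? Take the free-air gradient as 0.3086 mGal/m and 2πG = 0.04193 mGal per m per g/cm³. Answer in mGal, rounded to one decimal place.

Combined gradient = 0.3086 − 0.04193 × 2.22 = 0.2155154 mGal/m
Combined elevation correction = 0.2155154 × 1926.8 = 415.3 mGal

415.3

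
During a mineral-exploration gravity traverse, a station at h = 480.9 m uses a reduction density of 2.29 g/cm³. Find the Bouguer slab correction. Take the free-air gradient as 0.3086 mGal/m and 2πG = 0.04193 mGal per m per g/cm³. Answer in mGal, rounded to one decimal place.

Bouguer slab correction = 0.04193 × 2.29 × 480.9 = 46.2 mGal

46.2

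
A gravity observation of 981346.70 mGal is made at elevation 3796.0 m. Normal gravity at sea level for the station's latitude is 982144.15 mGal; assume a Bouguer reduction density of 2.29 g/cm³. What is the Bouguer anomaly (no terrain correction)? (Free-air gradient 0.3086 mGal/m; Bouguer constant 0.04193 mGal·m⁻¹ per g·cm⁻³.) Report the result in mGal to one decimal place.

Free-air correction = 0.3086 × 3796.0 = 1171.45 mGal
Free-air anomaly = 981346.70 − 982144.15 + (1171.45) = 374.00 mGal
Bouguer slab correction = 0.04193 × 2.29 × 3796.0 = 364.49 mGal
Simple Bouguer anomaly = 374.00 − (364.49) = 9.51 mGal

9.5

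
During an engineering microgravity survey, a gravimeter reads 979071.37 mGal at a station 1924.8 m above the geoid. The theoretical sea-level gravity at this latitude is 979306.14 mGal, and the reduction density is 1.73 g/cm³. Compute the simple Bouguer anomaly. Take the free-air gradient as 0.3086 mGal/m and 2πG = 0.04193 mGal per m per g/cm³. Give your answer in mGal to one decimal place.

Free-air correction = 0.3086 × 1924.8 = 593.99 mGal
Free-air anomaly = 979071.37 − 979306.14 + (593.99) = 359.22 mGal
Bouguer slab correction = 0.04193 × 1.73 × 1924.8 = 139.62 mGal
Simple Bouguer anomaly = 359.22 − (139.62) = 219.60 mGal

219.6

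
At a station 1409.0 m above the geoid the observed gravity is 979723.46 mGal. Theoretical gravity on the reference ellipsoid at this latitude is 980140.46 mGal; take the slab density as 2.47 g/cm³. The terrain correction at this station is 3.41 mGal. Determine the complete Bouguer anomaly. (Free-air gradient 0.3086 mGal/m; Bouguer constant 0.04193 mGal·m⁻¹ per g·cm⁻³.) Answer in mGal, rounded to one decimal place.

-124.7

Free-air correction = 0.3086 × 1409.0 = 434.82 mGal
Free-air anomaly = 979723.46 − 980140.46 + (434.82) = 17.82 mGal
Bouguer slab correction = 0.04193 × 2.47 × 1409.0 = 145.93 mGal
Simple Bouguer anomaly = 17.82 − (145.93) = -128.11 mGal
Complete Bouguer anomaly = -128.11 + 3.41 = -124.70 mGal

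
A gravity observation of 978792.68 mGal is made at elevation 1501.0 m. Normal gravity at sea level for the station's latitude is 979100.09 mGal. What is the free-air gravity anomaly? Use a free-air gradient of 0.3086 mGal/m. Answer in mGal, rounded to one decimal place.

155.8

Free-air correction = 0.3086 × 1501.0 = 463.21 mGal
Free-air anomaly = 978792.68 − 979100.09 + (463.21) = 155.80 mGal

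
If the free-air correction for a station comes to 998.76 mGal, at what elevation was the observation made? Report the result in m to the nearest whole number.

3236

h = 998.76 / 0.3086 = 3236.42 m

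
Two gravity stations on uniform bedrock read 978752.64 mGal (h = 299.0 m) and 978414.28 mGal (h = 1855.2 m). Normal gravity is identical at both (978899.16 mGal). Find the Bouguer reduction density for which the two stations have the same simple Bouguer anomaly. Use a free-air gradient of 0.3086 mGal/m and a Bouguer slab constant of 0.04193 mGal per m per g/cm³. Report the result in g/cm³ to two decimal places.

Δg_obs = 978414.28 − 978752.64 = -338.36 mGal over Δh = 1855.2 − 299.0 = 1556.2 m
Equal Bouguer anomalies ⇒ Δg_obs + (0.3086 − 0.04193ρ)·Δh = 0
0.3086 − 0.04193ρ = −Δg_obs/Δh = 0.21743
ρ = (0.3086 − 0.21743) / 0.04193 = 2.17 g/cm³

2.17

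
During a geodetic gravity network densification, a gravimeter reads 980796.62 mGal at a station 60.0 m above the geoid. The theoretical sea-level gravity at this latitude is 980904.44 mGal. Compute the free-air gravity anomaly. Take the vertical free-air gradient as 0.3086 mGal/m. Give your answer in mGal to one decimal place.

-89.3

Free-air correction = 0.3086 × 60.0 = 18.52 mGal
Free-air anomaly = 980796.62 − 980904.44 + (18.52) = -89.30 mGal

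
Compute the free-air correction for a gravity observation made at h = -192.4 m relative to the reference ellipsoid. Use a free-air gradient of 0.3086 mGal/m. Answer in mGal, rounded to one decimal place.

Free-air correction = 0.3086 × -192.4 = -59.4 mGal

-59.4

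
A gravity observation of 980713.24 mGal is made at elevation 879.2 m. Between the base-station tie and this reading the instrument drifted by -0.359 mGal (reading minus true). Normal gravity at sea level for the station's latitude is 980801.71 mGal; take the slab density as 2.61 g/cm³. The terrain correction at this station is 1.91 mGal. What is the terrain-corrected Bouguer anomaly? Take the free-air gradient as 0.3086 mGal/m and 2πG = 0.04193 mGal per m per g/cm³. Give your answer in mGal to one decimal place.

88.9

Drift-corrected reading = 980713.24 − (-0.359) = 980713.599 mGal
Free-air correction = 0.3086 × 879.2 = 271.32 mGal
Free-air anomaly = 980713.599 − 980801.71 + (271.32) = 183.209 mGal
Bouguer slab correction = 0.04193 × 2.61 × 879.2 = 96.22 mGal
Simple Bouguer anomaly = 183.209 − (96.22) = 86.989 mGal
Complete Bouguer anomaly = 86.989 + 1.91 = 88.899 mGal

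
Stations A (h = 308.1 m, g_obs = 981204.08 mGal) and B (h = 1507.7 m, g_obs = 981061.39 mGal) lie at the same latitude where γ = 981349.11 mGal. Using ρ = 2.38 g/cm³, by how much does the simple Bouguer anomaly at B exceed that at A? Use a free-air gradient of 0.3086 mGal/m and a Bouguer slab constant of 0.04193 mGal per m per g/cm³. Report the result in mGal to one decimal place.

Δg_SB(A) = 981204.08 − 981349.11 + 0.3086×308.1 − 0.04193×2.38×308.1 = -80.70 mGal
Δg_SB(B) = 981061.39 − 981349.11 + 0.3086×1507.7 − 0.04193×2.38×1507.7 = 27.10 mGal
Difference = 27.10 − (-80.70) = 107.80 mGal

107.8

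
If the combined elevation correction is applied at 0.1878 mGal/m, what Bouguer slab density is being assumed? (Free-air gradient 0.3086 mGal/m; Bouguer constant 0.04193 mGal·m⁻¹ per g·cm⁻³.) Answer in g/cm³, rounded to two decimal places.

2.88

0.1878 = 0.3086 − 0.04193 × ρ
ρ = (0.3086 − 0.1878) / 0.04193 = 2.88 g/cm³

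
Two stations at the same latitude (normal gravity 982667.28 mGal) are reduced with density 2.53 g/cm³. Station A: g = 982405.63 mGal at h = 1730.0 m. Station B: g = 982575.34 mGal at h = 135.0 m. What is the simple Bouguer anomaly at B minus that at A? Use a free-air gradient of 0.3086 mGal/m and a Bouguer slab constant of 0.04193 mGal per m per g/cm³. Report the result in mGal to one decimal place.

-153.3

Δg_SB(A) = 982405.63 − 982667.28 + 0.3086×1730.0 − 0.04193×2.53×1730.0 = 88.70 mGal
Δg_SB(B) = 982575.34 − 982667.28 + 0.3086×135.0 − 0.04193×2.53×135.0 = -64.60 mGal
Difference = -64.60 − (88.70) = -153.30 mGal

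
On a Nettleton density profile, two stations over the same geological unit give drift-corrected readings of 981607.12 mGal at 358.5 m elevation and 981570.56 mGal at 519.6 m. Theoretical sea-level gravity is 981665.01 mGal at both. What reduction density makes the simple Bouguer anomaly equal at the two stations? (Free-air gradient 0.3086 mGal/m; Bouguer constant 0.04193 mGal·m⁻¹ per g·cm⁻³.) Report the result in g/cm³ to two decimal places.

Δg_obs = 981570.56 − 981607.12 = -36.56 mGal over Δh = 519.6 − 358.5 = 161.1 m
Equal Bouguer anomalies ⇒ Δg_obs + (0.3086 − 0.04193ρ)·Δh = 0
0.3086 − 0.04193ρ = −Δg_obs/Δh = 0.22694
ρ = (0.3086 − 0.22694) / 0.04193 = 1.95 g/cm³

1.95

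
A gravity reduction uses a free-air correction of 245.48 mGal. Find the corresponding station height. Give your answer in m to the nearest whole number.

795

h = 245.48 / 0.3086 = 795.46 m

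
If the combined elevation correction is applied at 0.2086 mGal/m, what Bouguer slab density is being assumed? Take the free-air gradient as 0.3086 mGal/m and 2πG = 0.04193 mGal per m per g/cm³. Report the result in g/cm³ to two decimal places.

0.2086 = 0.3086 − 0.04193 × ρ
ρ = (0.3086 − 0.2086) / 0.04193 = 2.38 g/cm³

2.38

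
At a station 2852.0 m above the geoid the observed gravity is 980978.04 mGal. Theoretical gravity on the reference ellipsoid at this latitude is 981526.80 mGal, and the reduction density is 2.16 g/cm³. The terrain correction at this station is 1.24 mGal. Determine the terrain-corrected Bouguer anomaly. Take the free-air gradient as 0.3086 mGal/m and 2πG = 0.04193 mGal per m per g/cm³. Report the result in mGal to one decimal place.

74.3

Free-air correction = 0.3086 × 2852.0 = 880.13 mGal
Free-air anomaly = 980978.04 − 981526.80 + (880.13) = 331.37 mGal
Bouguer slab correction = 0.04193 × 2.16 × 2852.0 = 258.30 mGal
Simple Bouguer anomaly = 331.37 − (258.30) = 73.07 mGal
Complete Bouguer anomaly = 73.07 + 1.24 = 74.31 mGal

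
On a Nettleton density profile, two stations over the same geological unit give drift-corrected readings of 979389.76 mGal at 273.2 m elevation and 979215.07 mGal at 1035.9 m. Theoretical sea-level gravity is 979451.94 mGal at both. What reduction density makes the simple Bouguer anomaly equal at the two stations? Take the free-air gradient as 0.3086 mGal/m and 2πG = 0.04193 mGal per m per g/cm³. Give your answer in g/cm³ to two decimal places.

1.90

Δg_obs = 979215.07 − 979389.76 = -174.69 mGal over Δh = 1035.9 − 273.2 = 762.7 m
Equal Bouguer anomalies ⇒ Δg_obs + (0.3086 − 0.04193ρ)·Δh = 0
0.3086 − 0.04193ρ = −Δg_obs/Δh = 0.22904
ρ = (0.3086 − 0.22904) / 0.04193 = 1.90 g/cm³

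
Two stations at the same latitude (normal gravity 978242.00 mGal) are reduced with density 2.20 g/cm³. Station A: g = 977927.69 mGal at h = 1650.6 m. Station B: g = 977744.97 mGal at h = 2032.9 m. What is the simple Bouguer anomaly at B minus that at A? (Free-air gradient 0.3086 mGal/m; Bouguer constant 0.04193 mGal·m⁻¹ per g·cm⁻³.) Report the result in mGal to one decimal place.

-100.0

Δg_SB(A) = 977927.69 − 978242.00 + 0.3086×1650.6 − 0.04193×2.20×1650.6 = 42.80 mGal
Δg_SB(B) = 977744.97 − 978242.00 + 0.3086×2032.9 − 0.04193×2.20×2032.9 = -57.20 mGal
Difference = -57.20 − (42.80) = -100.00 mGal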